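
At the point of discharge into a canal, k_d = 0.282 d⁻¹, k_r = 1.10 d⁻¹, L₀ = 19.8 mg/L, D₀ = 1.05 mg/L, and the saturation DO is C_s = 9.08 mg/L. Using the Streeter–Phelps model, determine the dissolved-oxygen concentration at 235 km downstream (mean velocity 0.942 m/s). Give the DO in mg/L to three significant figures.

DO ≈ 6.30 mg/L

Travel time t = x/v = 235 km / (0.942 m/s) = 235000 m / 0.942 m/s = 249500 s = 2.887 d.
k_d L₀/(k_r−k_d) = 0.282×19.8/(1.10−0.282) = 5.584/0.8180 = 6.826 mg/L.
e^(−k_d t) = e^(−0.282×2.887) = 0.4430; e^(−k_r t) = e^(−1.10×2.887) = 0.04175.
D = 6.826 × (0.4430 − 0.04175) + 1.05 × 0.04175 = 2.739 + 0.04384 = 2.783 mg/L.
DO = C_s − D = 9.08 − 2.783 = 6.297 mg/L.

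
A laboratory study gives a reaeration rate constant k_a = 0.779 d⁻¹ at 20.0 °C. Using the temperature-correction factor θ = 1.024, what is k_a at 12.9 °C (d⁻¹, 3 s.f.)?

k_a(T₂) = k_a(T₁) · θ^(T₂−T₁) = 0.779 × 1.024^(12.9−20.0)
= 0.779 × 1.024^-7.10 = 0.779 × 0.8450 = 0.6583 d⁻¹.

k_a ≈ 0.658 d⁻¹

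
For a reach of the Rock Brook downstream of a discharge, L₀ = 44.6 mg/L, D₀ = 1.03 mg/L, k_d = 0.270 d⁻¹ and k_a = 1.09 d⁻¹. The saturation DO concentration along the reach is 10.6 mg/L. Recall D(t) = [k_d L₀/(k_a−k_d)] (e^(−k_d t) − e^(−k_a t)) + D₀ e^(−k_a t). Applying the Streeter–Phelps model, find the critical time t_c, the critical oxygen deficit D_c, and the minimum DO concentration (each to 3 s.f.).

t_c ≈ 1.61 d; D_c ≈ 7.15 mg/L; min DO ≈ 3.45 mg/L

t_c = [1/(k_a−k_d)] ln[(k_a/k_d)(1 − D₀(k_a−k_d)/(k_d L₀))]
= [1/(1.09−0.270)] ln[(1.09/0.270)(1 − 1.03×0.8200/(0.270×44.6))]
= (1/0.8200) ln[4.037 × 0.9299] = 1.220 × ln(3.754) = 1.220 × 1.323 = 1.613 d.
L(t_c) = L₀ e^(−k_d t_c) = 44.6 × 0.6469 = 28.85 mg/L, and at the critical point k_a D_c = k_d L, so D_c = (0.270/1.09) × 28.85 = 7.147 mg/L.
Minimum DO = C_s − D_c = 10.6 − 7.147 = 3.453 mg/L.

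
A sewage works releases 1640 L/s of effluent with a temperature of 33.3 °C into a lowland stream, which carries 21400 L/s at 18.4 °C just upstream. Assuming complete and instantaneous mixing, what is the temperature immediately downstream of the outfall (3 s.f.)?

19.5 °C

Flow-weighted mixing: C = (Q_r C_r + Q_w C_w)/(Q_r + Q_w)
= (21400×18.4 + 1640×33.3)/(21400 + 1640) = 448400/23040 = 19.46 °C.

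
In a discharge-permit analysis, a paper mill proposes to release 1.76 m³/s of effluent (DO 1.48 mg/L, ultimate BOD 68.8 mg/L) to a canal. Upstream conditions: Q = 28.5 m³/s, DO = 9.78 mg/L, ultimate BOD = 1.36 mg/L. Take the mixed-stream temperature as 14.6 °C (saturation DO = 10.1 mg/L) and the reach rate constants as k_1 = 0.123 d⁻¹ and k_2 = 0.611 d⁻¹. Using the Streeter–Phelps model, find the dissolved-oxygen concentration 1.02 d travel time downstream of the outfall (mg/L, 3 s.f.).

Mixed DO = (28.5×9.78 + 1.76×1.48)/(28.5+1.76) = 281.3/30.26 = 9.297 mg/L.
Mixed L₀ = (28.5×1.36 + 1.76×68.8)/(30.26) = 159.8/30.26 = 5.282 mg/L.
Initial deficit D₀ = C_s − DO₀ = 10.1 − 9.297 = 0.8027 mg/L.
D(1.02) = [0.123×5.282/(0.611−0.123)](e^(−0.123×1.02) − e^(−0.611×1.02)) + 0.8027 e^(−0.611×1.02)
= 1.331 × (0.8821 − 0.5362) + 0.8027 × 0.5362 = 0.8910 mg/L.
DO = 10.1 − 0.8910 = 9.209 mg/L.

DO ≈ 9.21 mg/L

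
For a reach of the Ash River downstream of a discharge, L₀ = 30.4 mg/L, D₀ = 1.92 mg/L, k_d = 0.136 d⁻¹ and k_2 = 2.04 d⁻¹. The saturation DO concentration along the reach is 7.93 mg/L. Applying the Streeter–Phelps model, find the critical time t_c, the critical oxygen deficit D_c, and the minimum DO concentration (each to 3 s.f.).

At the critical point dD/dt = 0, so k_d L₀ e^(−k_d t) = k_2 D. Substituting D(t) from the Streeter–Phelps equation and solving for t gives
t_c = ln[(k_2/k_d)(1 − D₀(k_2−k_d)/(k_d L₀))] / (k_2−k_d).
Here k_2−k_d = 1.904 d⁻¹ and 1 − D₀(k_2−k_d)/(k_d L₀) = 1 − 1.92×1.904/(0.136×30.4) = 0.1158, so
t_c = ln(15.00 × 0.1158) / 1.904 = 0.5521 / 1.904 = 0.2900 d.
D_c = (k_d/k_2) L₀ e^(−k_d t_c) = (0.136/2.04) × 30.4 × e^(−0.136×0.2900) = 0.06667 × 30.4 × 0.9613 = 1.948 mg/L.
Minimum DO = C_s − D_c = 7.93 − 1.948 = 5.982 mg/L.

t_c ≈ 0.290 d; D_c ≈ 1.95 mg/L; min DO ≈ 5.98 mg/L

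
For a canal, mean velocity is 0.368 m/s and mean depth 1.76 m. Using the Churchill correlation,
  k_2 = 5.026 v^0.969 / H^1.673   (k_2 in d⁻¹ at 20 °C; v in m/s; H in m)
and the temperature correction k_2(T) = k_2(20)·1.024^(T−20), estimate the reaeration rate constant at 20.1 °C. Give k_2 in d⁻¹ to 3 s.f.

k_2(20) = 5.026 × 0.368^0.969 / 1.76^1.673 = 5.026 × 0.3796 / 2.575 = 0.7409 d⁻¹.
k_2(20.1) = 0.7409 × 1.024^(20.1−20) = 0.7409 × 1.002 = 0.7427 d⁻¹.

k_2 ≈ 0.743 d⁻¹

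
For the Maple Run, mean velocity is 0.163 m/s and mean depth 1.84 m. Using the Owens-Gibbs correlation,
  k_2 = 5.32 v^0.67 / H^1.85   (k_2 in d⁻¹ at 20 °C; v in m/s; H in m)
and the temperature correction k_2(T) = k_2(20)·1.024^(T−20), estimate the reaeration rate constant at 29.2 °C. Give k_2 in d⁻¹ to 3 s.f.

k_2 ≈ 0.635 d⁻¹

k_2(20) = 5.32 × 0.163^0.67 / 1.84^1.85 = 5.32 × 0.2966 / 3.090 = 0.5107 d⁻¹.
k_2(29.2) = 0.5107 × 1.024^(29.2−20) = 0.5107 × 1.244 = 0.6352 d⁻¹.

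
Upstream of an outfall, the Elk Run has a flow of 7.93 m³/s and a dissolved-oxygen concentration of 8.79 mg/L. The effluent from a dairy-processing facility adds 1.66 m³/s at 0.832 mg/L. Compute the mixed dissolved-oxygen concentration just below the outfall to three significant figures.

Flow-weighted mixing: C = (Q_r C_r + Q_w C_w)/(Q_r + Q_w)
= (7.93×8.79 + 1.66×0.832)/(7.93 + 1.66) = 71.09/9.590 = 7.412 mg/L.

7.41 mg/L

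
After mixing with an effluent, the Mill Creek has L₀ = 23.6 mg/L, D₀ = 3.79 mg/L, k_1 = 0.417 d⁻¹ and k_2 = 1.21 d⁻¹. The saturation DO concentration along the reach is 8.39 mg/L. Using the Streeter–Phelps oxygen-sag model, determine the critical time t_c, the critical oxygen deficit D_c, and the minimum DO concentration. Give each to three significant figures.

t_c ≈ 0.884 d; D_c ≈ 5.63 mg/L; min DO ≈ 2.76 mg/L

t_c = [1/(k_2−k_1)] ln[(k_2/k_1)(1 − D₀(k_2−k_1)/(k_1 L₀))]
= [1/(1.21−0.417)] ln[(1.21/0.417)(1 − 3.79×0.7930/(0.417×23.6))]
= (1/0.7930) ln[2.902 × 0.6946] = 1.261 × ln(2.016) = 1.261 × 0.7009 = 0.8838 d.
L(t_c) = L₀ e^(−k_1 t_c) = 23.6 × 0.6917 = 16.32 mg/L, and at the critical point k_2 D_c = k_1 L, so D_c = (0.417/1.21) × 16.32 = 5.626 mg/L.
Minimum DO = C_s − D_c = 8.39 − 5.626 = 2.764 mg/L.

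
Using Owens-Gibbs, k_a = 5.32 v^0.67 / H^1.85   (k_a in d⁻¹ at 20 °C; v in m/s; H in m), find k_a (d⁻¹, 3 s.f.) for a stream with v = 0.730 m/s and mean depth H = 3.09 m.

k_a = 5.32 × 0.730^0.67 / 3.09^1.85 = 5.32 × 0.8099 / 8.062 = 0.5345 d⁻¹.

k_a ≈ 0.534 d⁻¹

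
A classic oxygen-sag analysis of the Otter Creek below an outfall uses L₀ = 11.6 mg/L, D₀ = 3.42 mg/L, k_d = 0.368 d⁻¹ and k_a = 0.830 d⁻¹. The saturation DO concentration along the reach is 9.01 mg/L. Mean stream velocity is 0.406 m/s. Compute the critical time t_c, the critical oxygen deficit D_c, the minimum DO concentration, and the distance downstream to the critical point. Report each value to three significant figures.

t_c ≈ 0.760 d; D_c ≈ 3.89 mg/L; min DO ≈ 5.12 mg/L; x_c ≈ 26.7 km

t_c = [1/(k_a−k_d)] ln[(k_a/k_d)(1 − D₀(k_a−k_d)/(k_d L₀))]
= [1/(0.830−0.368)] ln[(0.830/0.368)(1 − 3.42×0.4620/(0.368×11.6))]
= (1/0.4620) ln[2.255 × 0.6299] = 2.165 × ln(1.421) = 2.165 × 0.3511 = 0.7599 d.
D_c = (k_d/k_a) L₀ e^(−k_d t_c) = (0.368/0.830) × 11.6 × e^(−0.368×0.7599) = 0.4434 × 11.6 × 0.7560 = 3.888 mg/L.
Minimum DO = C_s − D_c = 9.01 − 3.888 = 5.122 mg/L.
x_c = v t_c = 0.406 m/s × 0.7599 d × 86400 s/d = 26660 m ≈ 26.7 km.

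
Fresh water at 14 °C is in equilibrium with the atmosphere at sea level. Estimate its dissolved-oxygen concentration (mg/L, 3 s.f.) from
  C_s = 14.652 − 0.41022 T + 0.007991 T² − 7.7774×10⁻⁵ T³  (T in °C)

C_s = 14.652 − 0.41022×14 + 0.007991×14² − 7.7774×10⁻⁵×14³ = 10.26 mg/L.

C_s ≈ 10.3 mg/L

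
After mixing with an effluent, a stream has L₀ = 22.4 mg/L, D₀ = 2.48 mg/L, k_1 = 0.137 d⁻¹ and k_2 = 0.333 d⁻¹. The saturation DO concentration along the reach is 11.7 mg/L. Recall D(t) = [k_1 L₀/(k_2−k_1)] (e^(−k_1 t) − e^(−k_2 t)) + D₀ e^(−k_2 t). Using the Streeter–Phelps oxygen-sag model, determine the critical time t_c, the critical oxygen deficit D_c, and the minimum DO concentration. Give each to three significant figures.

t_c ≈ 3.65 d; D_c ≈ 5.59 mg/L; min DO ≈ 6.11 mg/L

At the critical point dD/dt = 0, so k_1 L₀ e^(−k_1 t) = k_2 D. Substituting D(t) from the Streeter–Phelps equation and solving for t gives
t_c = ln[(k_2/k_1)(1 − D₀(k_2−k_1)/(k_1 L₀))] / (k_2−k_1).
Here k_2−k_1 = 0.1960 d⁻¹ and 1 − D₀(k_2−k_1)/(k_1 L₀) = 1 − 2.48×0.1960/(0.137×22.4) = 0.8416, so
t_c = ln(2.431 × 0.8416) / 0.1960 = 0.7157 / 0.1960 = 3.652 d.
D_c = (k_1/k_2) L₀ e^(−k_1 t_c) = (0.137/0.333) × 22.4 × e^(−0.137×3.652) = 0.4114 × 22.4 × 0.6064 = 5.588 mg/L.
Minimum DO = C_s − D_c = 11.7 − 5.588 = 6.112 mg/L.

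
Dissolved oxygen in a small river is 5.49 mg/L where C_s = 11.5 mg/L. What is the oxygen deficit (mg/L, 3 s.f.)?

D ≈ 6.01 mg/L

D = C_s − C = 11.5 − 5.49 = 6.01 mg/L.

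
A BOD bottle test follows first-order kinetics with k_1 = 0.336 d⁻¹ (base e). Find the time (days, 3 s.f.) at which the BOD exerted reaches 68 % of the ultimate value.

y/L₀ = 1 − e^(−k_1 t) = 0.68 ⇒ e^(−k_1 t) = 0.320
t = −ln(0.320) / 0.336 = 1.139 / 0.336 = 3.391 d.

t ≈ 3.39 d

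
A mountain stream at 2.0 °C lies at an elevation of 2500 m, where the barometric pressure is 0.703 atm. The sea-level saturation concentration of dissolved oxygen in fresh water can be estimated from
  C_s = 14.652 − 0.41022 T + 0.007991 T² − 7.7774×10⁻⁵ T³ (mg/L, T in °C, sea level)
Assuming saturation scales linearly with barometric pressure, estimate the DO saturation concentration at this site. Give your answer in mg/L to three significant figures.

At sea level: C_s = 14.652 − 0.41022×2.0 + 0.007991×2.0² − 7.7774×10⁻⁵×2.0³ = 13.86 mg/L.
Pressure correction: C_s' = 13.86 × 0.703 = 9.746 mg/L.

C_s ≈ 9.75 mg/L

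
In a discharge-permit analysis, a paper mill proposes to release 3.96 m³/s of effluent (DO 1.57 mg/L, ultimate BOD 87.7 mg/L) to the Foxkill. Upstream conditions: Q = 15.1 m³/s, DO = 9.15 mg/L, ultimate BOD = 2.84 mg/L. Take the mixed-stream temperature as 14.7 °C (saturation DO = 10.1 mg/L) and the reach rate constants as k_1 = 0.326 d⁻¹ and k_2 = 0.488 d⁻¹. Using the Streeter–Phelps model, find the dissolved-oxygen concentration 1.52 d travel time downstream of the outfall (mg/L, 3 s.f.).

Mixed DO = (15.1×9.15 + 3.96×1.57)/(15.1+3.96) = 144.4/19.06 = 7.575 mg/L.
Mixed L₀ = (15.1×2.84 + 3.96×87.7)/(19.06) = 390.2/19.06 = 20.47 mg/L.
Initial deficit D₀ = C_s − DO₀ = 10.1 − 7.575 = 2.525 mg/L.
D(1.52) = [0.326×20.47/(0.488−0.326)](e^(−0.326×1.52) − e^(−0.488×1.52)) + 2.525 e^(−0.488×1.52)
= 41.19 × (0.6093 − 0.4763) + 2.525 × 0.4763 = 6.681 mg/L.
DO = 10.1 − 6.681 = 3.419 mg/L.

DO ≈ 3.42 mg/L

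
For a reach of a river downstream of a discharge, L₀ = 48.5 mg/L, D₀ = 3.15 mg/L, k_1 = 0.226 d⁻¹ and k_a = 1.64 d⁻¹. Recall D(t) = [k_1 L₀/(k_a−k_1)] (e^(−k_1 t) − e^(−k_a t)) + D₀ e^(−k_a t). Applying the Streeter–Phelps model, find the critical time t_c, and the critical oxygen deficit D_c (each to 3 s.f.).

t_c ≈ 1.03 d; D_c ≈ 5.29 mg/L

t_c = [1/(k_a−k_1)] ln[(k_a/k_1)(1 − D₀(k_a−k_1)/(k_1 L₀))]
= [1/(1.64−0.226)] ln[(1.64/0.226)(1 − 3.15×1.414/(0.226×48.5))]
= (1/1.414) ln[7.257 × 0.5936] = 0.7072 × ln(4.308) = 0.7072 × 1.460 = 1.033 d.
L(t_c) = L₀ e^(−k_1 t_c) = 48.5 × 0.7918 = 38.40 mg/L, and at the critical point k_a D_c = k_1 L, so D_c = (0.226/1.64) × 38.40 = 5.292 mg/L.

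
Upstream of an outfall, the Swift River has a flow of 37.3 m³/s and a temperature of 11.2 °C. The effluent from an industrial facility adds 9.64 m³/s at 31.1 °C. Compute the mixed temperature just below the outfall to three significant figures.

Flow-weighted mixing: C = (Q_r C_r + Q_w C_w)/(Q_r + Q_w)
= (37.3×11.2 + 9.64×31.1)/(37.3 + 9.64) = 717.6/46.94 = 15.29 °C.

15.3 °C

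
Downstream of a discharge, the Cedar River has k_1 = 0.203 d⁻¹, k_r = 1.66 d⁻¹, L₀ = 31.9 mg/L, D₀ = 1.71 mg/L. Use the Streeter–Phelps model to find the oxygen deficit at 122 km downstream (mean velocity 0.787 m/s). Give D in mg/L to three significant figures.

D ≈ 2.95 mg/L

Travel time t = x/v = 122 km / (0.787 m/s) = 122000 m / 0.787 m/s = 155000 s = 1.794 d.
k_1 L₀/(k_r−k_1) = 0.203×31.9/(1.66−0.203) = 6.476/1.457 = 4.445 mg/L.
e^(−k_1 t) = e^(−0.203×1.794) = 0.6947; e^(−k_r t) = e^(−1.66×1.794) = 0.05088.
D = 4.445 × (0.6947 − 0.05088) + 1.71 × 0.05088 = 2.862 + 0.08700 = 2.949 mg/L.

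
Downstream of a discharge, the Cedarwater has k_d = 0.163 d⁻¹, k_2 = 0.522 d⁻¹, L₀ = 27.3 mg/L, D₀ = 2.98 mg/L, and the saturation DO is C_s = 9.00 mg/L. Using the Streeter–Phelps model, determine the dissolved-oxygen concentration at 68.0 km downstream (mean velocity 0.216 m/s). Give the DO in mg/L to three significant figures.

Travel time t = x/v = 68.0 km / (0.216 m/s) = 68000 m / 0.216 m/s = 314800 s = 3.644 d.
k_d L₀/(k_2−k_d) = 0.163×27.3/(0.522−0.163) = 4.450/0.3590 = 12.40 mg/L.
e^(−k_d t) = e^(−0.163×3.644) = 0.5522; e^(−k_2 t) = e^(−0.522×3.644) = 0.1493.
D = 12.40 × (0.5522 − 0.1493) + 2.98 × 0.1493 = 4.994 + 0.4448 = 5.439 mg/L.
DO = C_s − D = 9.00 − 5.439 = 3.561 mg/L.

DO ≈ 3.56 mg/L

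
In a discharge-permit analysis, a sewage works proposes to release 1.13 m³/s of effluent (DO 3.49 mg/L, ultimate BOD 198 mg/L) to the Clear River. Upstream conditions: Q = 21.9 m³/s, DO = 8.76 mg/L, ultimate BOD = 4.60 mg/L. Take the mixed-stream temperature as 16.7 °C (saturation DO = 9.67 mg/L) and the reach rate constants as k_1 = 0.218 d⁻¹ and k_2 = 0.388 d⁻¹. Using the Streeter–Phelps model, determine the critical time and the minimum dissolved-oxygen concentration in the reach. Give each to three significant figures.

t_c ≈ 3.00 d; minimum DO ≈ 5.55 mg/L

Mixed DO = (21.9×8.76 + 1.13×3.49)/(21.9+1.13) = 195.8/23.03 = 8.501 mg/L.
Mixed L₀ = (21.9×4.60 + 1.13×198)/(23.03) = 324.5/23.03 = 14.09 mg/L.
Initial deficit D₀ = C_s − DO₀ = 9.67 − 8.501 = 1.169 mg/L.
t_c = (1/0.1700) ln[(0.388/0.218)(1 − 1.169×0.1700/(0.218×14.09))] = 5.882 × ln(1.665) = 2.998 d.
D_c = (0.218/0.388) × 14.09 × e^(−0.218×2.998) = 0.5619 × 14.09 × 0.5202 = 4.118 mg/L.
Minimum DO = 9.67 − 4.118 = 5.552 mg/L.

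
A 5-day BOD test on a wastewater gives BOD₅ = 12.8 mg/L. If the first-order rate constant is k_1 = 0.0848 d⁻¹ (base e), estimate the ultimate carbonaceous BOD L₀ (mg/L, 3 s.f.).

BOD₅ = L₀(1 − e^(−5k_1)) ⇒ L₀ = BOD₅ / (1 − e^(−5×0.0848))
= 12.8 / (1 − 0.6544) = 12.8 / 0.3456 = 37.04 mg/L.

L₀ ≈ 37.0 mg/L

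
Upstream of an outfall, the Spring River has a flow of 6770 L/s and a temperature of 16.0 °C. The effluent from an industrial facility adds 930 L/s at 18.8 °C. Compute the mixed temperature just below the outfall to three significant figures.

Flow-weighted mixing: C = (Q_r C_r + Q_w C_w)/(Q_r + Q_w)
= (6770×16.0 + 930×18.8)/(6770 + 930) = 125800/7700 = 16.34 °C.

16.3 °C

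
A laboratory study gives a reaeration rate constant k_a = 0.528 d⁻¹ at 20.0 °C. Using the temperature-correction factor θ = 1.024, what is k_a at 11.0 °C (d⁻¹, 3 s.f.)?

k_a(T₂) = k_a(T₁) · θ^(T₂−T₁) = 0.528 × 1.024^(11.0−20.0)
= 0.528 × 1.024^-9.00 = 0.528 × 0.8078 = 0.4265 d⁻¹.

k_a ≈ 0.427 d⁻¹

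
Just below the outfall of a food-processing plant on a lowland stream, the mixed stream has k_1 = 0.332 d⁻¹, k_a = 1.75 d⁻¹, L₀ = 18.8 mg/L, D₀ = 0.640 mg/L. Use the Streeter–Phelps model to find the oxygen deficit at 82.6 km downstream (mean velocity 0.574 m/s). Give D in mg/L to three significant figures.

Travel time t = x/v = 82.6 km / (0.574 m/s) = 82600 m / 0.574 m/s = 143900 s = 1.666 d.
k_1 L₀/(k_a−k_1) = 0.332×18.8/(1.75−0.332) = 6.242/1.418 = 4.402 mg/L.
e^(−k_1 t) = e^(−0.332×1.666) = 0.5752; e^(−k_a t) = e^(−1.75×1.666) = 0.05422.
D = 4.402 × (0.5752 − 0.05422) + 0.640 × 0.05422 = 2.293 + 0.03470 = 2.328 mg/L.

D ≈ 2.33 mg/L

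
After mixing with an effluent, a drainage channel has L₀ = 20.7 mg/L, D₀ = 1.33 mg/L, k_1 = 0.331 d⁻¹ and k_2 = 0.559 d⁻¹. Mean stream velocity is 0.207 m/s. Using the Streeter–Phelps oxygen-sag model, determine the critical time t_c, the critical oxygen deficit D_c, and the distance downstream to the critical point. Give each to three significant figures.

With k_2/k_1 = 1.689 and 1 − D₀(k_2−k_1)/(k_1 L₀) = 0.9557,
t_c = ln(1.689 × 0.9557) / (0.559 − 0.331) = ln(1.614) / 0.2280 = 0.4788/0.2280 = 2.100 d.
L(t_c) = L₀ e^(−k_1 t_c) = 20.7 × 0.4991 = 10.33 mg/L, and at the critical point k_2 D_c = k_1 L, so D_c = (0.331/0.559) × 10.33 = 6.117 mg/L.
x_c = v t_c = 0.207 m/s × 2.100 d × 86400 s/d = 37560 m ≈ 37.6 km.

t_c ≈ 2.10 d; D_c ≈ 6.12 mg/L; x_c ≈ 37.6 km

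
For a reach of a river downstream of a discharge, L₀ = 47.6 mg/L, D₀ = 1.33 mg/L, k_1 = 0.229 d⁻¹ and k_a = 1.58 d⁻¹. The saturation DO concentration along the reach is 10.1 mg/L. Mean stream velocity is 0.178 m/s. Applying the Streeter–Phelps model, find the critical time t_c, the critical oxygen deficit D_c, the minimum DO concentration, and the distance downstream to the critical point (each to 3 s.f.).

t_c = [1/(k_a−k_1)] ln[(k_a/k_1)(1 − D₀(k_a−k_1)/(k_1 L₀))]
= [1/(1.58−0.229)] ln[(1.58/0.229)(1 − 1.33×1.351/(0.229×47.6))]
= (1/1.351) ln[6.900 × 0.8352] = 0.7402 × ln(5.762) = 0.7402 × 1.751 = 1.296 d.
L(t_c) = L₀ e^(−k_1 t_c) = 47.6 × 0.7432 = 35.37 mg/L, and at the critical point k_a D_c = k_1 L, so D_c = (0.229/1.58) × 35.37 = 5.127 mg/L.
Minimum DO = C_s − D_c = 10.1 − 5.127 = 4.973 mg/L.
x_c = v t_c = 0.178 m/s × 1.296 d × 86400 s/d = 19940 m ≈ 19.9 km.

t_c ≈ 1.30 d; D_c ≈ 5.13 mg/L; min DO ≈ 4.97 mg/L; x_c ≈ 19.9 km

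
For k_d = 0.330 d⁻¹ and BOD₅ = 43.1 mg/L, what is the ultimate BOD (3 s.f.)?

L₀ ≈ 53.3 mg/L

BOD₅ = L₀(1 − e^(−5k_d)) ⇒ L₀ = BOD₅ / (1 − e^(−5×0.330))
= 43.1 / (1 − 0.1920) = 43.1 / 0.8080 = 53.34 mg/L.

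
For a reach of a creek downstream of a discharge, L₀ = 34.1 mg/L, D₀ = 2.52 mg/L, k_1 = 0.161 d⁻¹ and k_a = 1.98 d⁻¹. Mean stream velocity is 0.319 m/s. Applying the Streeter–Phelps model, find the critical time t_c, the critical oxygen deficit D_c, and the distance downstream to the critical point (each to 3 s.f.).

t_c ≈ 0.389 d; D_c ≈ 2.60 mg/L; x_c ≈ 10.7 km

With k_a/k_1 = 12.30 and 1 − D₀(k_a−k_1)/(k_1 L₀) = 0.1651,
t_c = ln(12.30 × 0.1651) / (1.98 − 0.161) = ln(2.030) / 1.819 = 0.7080/1.819 = 0.3892 d.
D_c = (k_1/k_a) L₀ e^(−k_1 t_c) = (0.161/1.98) × 34.1 × e^(−0.161×0.3892) = 0.08131 × 34.1 × 0.9393 = 2.604 mg/L.
x_c = v t_c = 0.319 m/s × 0.3892 d × 86400 s/d = 10730 m ≈ 10.7 km.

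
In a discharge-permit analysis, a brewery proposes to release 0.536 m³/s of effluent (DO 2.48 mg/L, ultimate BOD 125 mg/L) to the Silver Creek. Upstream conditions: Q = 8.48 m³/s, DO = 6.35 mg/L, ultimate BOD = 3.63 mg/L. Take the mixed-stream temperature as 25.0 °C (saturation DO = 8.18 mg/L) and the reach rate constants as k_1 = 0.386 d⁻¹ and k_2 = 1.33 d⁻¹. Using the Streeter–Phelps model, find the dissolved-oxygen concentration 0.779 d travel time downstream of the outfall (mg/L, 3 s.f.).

Mixed DO = (8.48×6.35 + 0.536×2.48)/(8.48+0.536) = 55.18/9.016 = 6.120 mg/L.
Mixed L₀ = (8.48×3.63 + 0.536×125)/(9.016) = 97.78/9.016 = 10.85 mg/L.
Initial deficit D₀ = C_s − DO₀ = 8.18 − 6.120 = 2.060 mg/L.
D(0.779) = [0.386×10.85/(1.33−0.386)](e^(−0.386×0.779) − e^(−1.33×0.779)) + 2.060 e^(−1.33×0.779)
= 4.435 × (0.7403 − 0.3548) + 2.060 × 0.3548 = 2.440 mg/L.
DO = 8.18 − 2.440 = 5.740 mg/L.

DO ≈ 5.74 mg/L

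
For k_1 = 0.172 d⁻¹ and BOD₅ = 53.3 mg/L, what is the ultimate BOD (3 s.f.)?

BOD₅ = L₀(1 − e^(−5k_1)) ⇒ L₀ = BOD₅ / (1 − e^(−5×0.172))
= 53.3 / (1 − 0.4232) = 53.3 / 0.5768 = 92.40 mg/L.

L₀ ≈ 92.4 mg/L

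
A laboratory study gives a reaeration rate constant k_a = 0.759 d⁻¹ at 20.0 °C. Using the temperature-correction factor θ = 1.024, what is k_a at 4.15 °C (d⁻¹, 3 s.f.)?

k_a ≈ 0.521 d⁻¹

k_a(T₂) = k_a(T₁) · θ^(T₂−T₁) = 0.759 × 1.024^(4.15−20.0)
= 0.759 × 1.024^-15.8 = 0.759 × 0.6867 = 0.5212 d⁻¹.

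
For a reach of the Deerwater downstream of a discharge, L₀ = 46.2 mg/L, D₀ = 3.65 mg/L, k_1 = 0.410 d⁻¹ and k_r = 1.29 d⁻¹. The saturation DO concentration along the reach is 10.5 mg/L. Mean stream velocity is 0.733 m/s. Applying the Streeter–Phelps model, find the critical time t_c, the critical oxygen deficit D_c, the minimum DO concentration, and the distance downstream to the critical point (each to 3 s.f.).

t_c ≈ 1.09 d; D_c ≈ 9.39 mg/L; min DO ≈ 1.11 mg/L; x_c ≈ 69.1 km

With k_r/k_1 = 3.146 and 1 − D₀(k_r−k_1)/(k_1 L₀) = 0.8304,
t_c = ln(3.146 × 0.8304) / (1.29 − 0.410) = ln(2.613) / 0.8800 = 0.9604/0.8800 = 1.091 d.
L(t_c) = L₀ e^(−k_1 t_c) = 46.2 × 0.6392 = 29.53 mg/L, and at the critical point k_r D_c = k_1 L, so D_c = (0.410/1.29) × 29.53 = 9.386 mg/L.
Minimum DO = C_s − D_c = 10.5 − 9.386 = 1.114 mg/L.
x_c = v t_c = 0.733 m/s × 1.091 d × 86400 s/d = 69120 m ≈ 69.1 km.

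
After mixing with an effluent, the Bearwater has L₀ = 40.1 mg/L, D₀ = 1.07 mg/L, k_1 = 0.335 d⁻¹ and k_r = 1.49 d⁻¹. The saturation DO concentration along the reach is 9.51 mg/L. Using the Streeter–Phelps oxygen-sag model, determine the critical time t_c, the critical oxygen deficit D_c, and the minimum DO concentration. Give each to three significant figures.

At the critical point dD/dt = 0, so k_1 L₀ e^(−k_1 t) = k_r D. Substituting D(t) from the Streeter–Phelps equation and solving for t gives
t_c = ln[(k_r/k_1)(1 − D₀(k_r−k_1)/(k_1 L₀))] / (k_r−k_1).
Here k_r−k_1 = 1.155 d⁻¹ and 1 − D₀(k_r−k_1)/(k_1 L₀) = 1 − 1.07×1.155/(0.335×40.1) = 0.9080, so
t_c = ln(4.448 × 0.9080) / 1.155 = 1.396 / 1.155 = 1.209 d.
D_c = (k_1/k_r) L₀ e^(−k_1 t_c) = (0.335/1.49) × 40.1 × e^(−0.335×1.209) = 0.2248 × 40.1 × 0.6671 = 6.014 mg/L.
Minimum DO = C_s − D_c = 9.51 − 6.014 = 3.496 mg/L.

t_c ≈ 1.21 d; D_c ≈ 6.01 mg/L; min DO ≈ 3.50 mg/L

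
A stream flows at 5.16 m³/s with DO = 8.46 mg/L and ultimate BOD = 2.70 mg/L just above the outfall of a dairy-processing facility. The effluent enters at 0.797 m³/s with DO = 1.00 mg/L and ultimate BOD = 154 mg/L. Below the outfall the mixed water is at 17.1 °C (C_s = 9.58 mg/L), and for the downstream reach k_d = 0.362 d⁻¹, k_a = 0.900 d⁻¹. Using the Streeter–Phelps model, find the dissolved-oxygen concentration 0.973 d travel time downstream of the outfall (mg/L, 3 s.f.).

DO ≈ 4.27 mg/L

Mixed DO = (5.16×8.46 + 0.797×1.00)/(5.16+0.797) = 44.45/5.957 = 7.462 mg/L.
Mixed L₀ = (5.16×2.70 + 0.797×154)/(5.957) = 136.7/5.957 = 22.94 mg/L.
Initial deficit D₀ = C_s − DO₀ = 9.58 − 7.462 = 2.118 mg/L.
D(0.973) = [0.362×22.94/(0.900−0.362)](e^(−0.362×0.973) − e^(−0.900×0.973)) + 2.118 e^(−0.900×0.973)
= 15.44 × (0.7031 − 0.4166) + 2.118 × 0.4166 = 5.306 mg/L.
DO = 9.58 − 5.306 = 4.274 mg/L.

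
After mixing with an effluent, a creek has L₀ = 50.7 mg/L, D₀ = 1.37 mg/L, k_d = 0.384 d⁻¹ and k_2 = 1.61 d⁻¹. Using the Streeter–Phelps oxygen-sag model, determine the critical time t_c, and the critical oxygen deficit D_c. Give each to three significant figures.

t_c ≈ 1.10 d; D_c ≈ 7.94 mg/L

At the critical point dD/dt = 0, so k_d L₀ e^(−k_d t) = k_2 D. Substituting D(t) from the Streeter–Phelps equation and solving for t gives
t_c = ln[(k_2/k_d)(1 − D₀(k_2−k_d)/(k_d L₀))] / (k_2−k_d).
Here k_2−k_d = 1.226 d⁻¹ and 1 − D₀(k_2−k_d)/(k_d L₀) = 1 − 1.37×1.226/(0.384×50.7) = 0.9137, so
t_c = ln(4.193 × 0.9137) / 1.226 = 1.343 / 1.226 = 1.096 d.
L(t_c) = L₀ e^(−k_d t_c) = 50.7 × 0.6566 = 33.29 mg/L, and at the critical point k_2 D_c = k_d L, so D_c = (0.384/1.61) × 33.29 = 7.940 mg/L.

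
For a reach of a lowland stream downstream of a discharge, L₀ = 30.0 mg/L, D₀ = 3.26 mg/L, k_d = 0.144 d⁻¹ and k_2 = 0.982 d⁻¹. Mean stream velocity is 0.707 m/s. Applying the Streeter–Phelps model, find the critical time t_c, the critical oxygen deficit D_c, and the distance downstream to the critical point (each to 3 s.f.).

t_c ≈ 1.10 d; D_c ≈ 3.76 mg/L; x_c ≈ 67.0 km

With k_2/k_d = 6.819 and 1 − D₀(k_2−k_d)/(k_d L₀) = 0.3676,
t_c = ln(6.819 × 0.3676) / (0.982 − 0.144) = ln(2.507) / 0.8380 = 0.9191/0.8380 = 1.097 d.
D_c = (k_d/k_2) L₀ e^(−k_d t_c) = (0.144/0.982) × 30.0 × e^(−0.144×1.097) = 0.1466 × 30.0 × 0.8539 = 3.757 mg/L.
x_c = v t_c = 0.707 m/s × 1.097 d × 86400 s/d = 66990 m ≈ 67.0 km.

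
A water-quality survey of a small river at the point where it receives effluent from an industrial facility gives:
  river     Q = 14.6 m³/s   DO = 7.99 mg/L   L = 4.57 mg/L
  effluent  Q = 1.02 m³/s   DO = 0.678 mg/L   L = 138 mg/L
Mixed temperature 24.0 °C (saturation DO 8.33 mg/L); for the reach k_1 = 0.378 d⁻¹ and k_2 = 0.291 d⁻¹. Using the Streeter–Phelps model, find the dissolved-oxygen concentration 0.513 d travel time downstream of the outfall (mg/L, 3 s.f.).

DO ≈ 5.46 mg/L

Mixed DO = (14.6×7.99 + 1.02×0.678)/(14.6+1.02) = 117.3/15.62 = 7.513 mg/L.
Mixed L₀ = (14.6×4.57 + 1.02×138)/(15.62) = 207.5/15.62 = 13.28 mg/L.
Initial deficit D₀ = C_s − DO₀ = 8.33 − 7.513 = 0.8175 mg/L.
D(0.513) = [0.378×13.28/(0.291−0.378)](e^(−0.378×0.513) − e^(−0.291×0.513)) + 0.8175 e^(−0.291×0.513)
= -57.71 × (0.8237 − 0.8613) + 0.8175 × 0.8613 = 2.874 mg/L.
DO = 8.33 − 2.874 = 5.456 mg/L.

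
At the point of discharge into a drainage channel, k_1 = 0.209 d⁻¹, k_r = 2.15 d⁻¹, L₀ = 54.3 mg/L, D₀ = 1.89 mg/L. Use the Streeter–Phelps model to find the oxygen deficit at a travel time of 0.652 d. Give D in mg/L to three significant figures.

k_1 L₀/(k_r−k_1) = 0.209×54.3/(2.15−0.209) = 11.35/1.941 = 5.847 mg/L.
e^(−k_1 t) = e^(−0.209×0.6520) = 0.8726; e^(−k_r t) = e^(−2.15×0.6520) = 0.2462.
D = 5.847 × (0.8726 − 0.2462) + 1.89 × 0.2462 = 3.663 + 0.4652 = 4.128 mg/L.

D ≈ 4.13 mg/L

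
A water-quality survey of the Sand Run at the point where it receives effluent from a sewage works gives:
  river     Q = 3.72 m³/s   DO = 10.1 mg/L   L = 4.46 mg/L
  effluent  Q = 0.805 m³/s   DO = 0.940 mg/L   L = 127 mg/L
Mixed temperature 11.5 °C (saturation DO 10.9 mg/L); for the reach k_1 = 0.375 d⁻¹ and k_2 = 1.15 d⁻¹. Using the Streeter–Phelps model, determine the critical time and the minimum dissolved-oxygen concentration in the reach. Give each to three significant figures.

t_c ≈ 1.17 d; minimum DO ≈ 5.38 mg/L

Mixed DO = (3.72×10.1 + 0.805×0.940)/(3.72+0.805) = 38.33/4.525 = 8.470 mg/L.
Mixed L₀ = (3.72×4.46 + 0.805×127)/(4.525) = 118.8/4.525 = 26.26 mg/L.
Initial deficit D₀ = C_s − DO₀ = 10.9 − 8.470 = 2.430 mg/L.
t_c = (1/0.7750) ln[(1.15/0.375)(1 − 2.430×0.7750/(0.375×26.26))] = 1.290 × ln(2.480) = 1.172 d.
D_c = (0.375/1.15) × 26.26 × e^(−0.375×1.172) = 0.3261 × 26.26 × 0.6443 = 5.517 mg/L.
Minimum DO = 10.9 − 5.517 = 5.383 mg/L.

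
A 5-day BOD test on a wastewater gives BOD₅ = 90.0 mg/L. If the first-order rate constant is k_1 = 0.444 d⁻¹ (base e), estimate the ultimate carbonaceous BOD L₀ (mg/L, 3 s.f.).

L₀ ≈ 101 mg/L

BOD₅ = L₀(1 − e^(−5k_1)) ⇒ L₀ = BOD₅ / (1 − e^(−5×0.444))
= 90.0 / (1 − 0.1086) = 90.0 / 0.8914 = 101.0 mg/L.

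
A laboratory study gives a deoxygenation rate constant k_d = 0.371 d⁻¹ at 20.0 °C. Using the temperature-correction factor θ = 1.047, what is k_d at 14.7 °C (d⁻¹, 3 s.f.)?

k_d ≈ 0.291 d⁻¹

k_d(T₂) = k_d(T₁) · θ^(T₂−T₁) = 0.371 × 1.047^(14.7−20.0)
= 0.371 × 1.047^-5.30 = 0.371 × 0.7839 = 0.2908 d⁻¹.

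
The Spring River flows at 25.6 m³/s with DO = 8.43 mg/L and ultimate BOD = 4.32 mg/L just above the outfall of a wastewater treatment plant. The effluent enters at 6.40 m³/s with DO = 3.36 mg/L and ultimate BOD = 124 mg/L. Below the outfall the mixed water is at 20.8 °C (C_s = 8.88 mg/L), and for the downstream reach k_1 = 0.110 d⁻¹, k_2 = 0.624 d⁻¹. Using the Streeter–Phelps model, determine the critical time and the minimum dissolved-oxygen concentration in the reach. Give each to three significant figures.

t_c ≈ 2.84 d; minimum DO ≈ 5.23 mg/L

Mixed DO = (25.6×8.43 + 6.40×3.36)/(25.6+6.40) = 237.3/32.00 = 7.416 mg/L.
Mixed L₀ = (25.6×4.32 + 6.40×124)/(32.00) = 904.2/32.00 = 28.26 mg/L.
Initial deficit D₀ = C_s − DO₀ = 8.88 − 7.416 = 1.464 mg/L.
t_c = (1/0.5140) ln[(0.624/0.110)(1 − 1.464×0.5140/(0.110×28.26))] = 1.946 × ln(4.299) = 2.837 d.
D_c = (0.110/0.624) × 28.26 × e^(−0.110×2.837) = 0.1763 × 28.26 × 0.7319 = 3.646 mg/L.
Minimum DO = 8.88 − 3.646 = 5.234 mg/L.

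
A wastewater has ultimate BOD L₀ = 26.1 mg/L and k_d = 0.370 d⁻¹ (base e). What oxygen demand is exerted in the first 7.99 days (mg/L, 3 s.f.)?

y ≈ 24.7 mg/L

y_t = L₀(1 − e^(−k_d t)) = 26.1 × (1 − e^(−0.370×7.99))
= 26.1 × (1 − 0.05201) = 26.1 × 0.9480 = 24.74 mg/L.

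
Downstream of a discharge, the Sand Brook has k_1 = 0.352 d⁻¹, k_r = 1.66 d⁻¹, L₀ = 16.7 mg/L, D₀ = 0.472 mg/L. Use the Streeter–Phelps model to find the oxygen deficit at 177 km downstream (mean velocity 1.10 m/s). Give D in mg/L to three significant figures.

D ≈ 2.15 mg/L

Travel time t = x/v = 177 km / (1.10 m/s) = 177000 m / 1.10 m/s = 160900 s = 1.862 d.
k_1 L₀/(k_r−k_1) = 0.352×16.7/(1.66−0.352) = 5.878/1.308 = 4.494 mg/L.
e^(−k_1 t) = e^(−0.352×1.862) = 0.5192; e^(−k_r t) = e^(−1.66×1.862) = 0.04543.
D = 4.494 × (0.5192 − 0.04543) + 0.472 × 0.04543 = 2.129 + 0.02144 = 2.150 mg/L.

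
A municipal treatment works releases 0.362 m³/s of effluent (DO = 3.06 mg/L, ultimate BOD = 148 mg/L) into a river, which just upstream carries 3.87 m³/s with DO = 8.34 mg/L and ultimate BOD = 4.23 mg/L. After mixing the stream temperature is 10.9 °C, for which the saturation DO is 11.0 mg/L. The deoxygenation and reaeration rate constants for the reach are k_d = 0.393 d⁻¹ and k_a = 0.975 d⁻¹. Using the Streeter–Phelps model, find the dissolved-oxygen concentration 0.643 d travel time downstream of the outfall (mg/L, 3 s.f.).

DO ≈ 6.63 mg/L

Mixed DO = (3.87×8.34 + 0.362×3.06)/(3.87+0.362) = 33.38/4.232 = 7.888 mg/L.
Mixed L₀ = (3.87×4.23 + 0.362×148)/(4.232) = 69.95/4.232 = 16.53 mg/L.
Initial deficit D₀ = C_s − DO₀ = 11.0 − 7.888 = 3.112 mg/L.
D(0.643) = [0.393×16.53/(0.975−0.393)](e^(−0.393×0.643) − e^(−0.975×0.643)) + 3.112 e^(−0.975×0.643)
= 11.16 × (0.7767 − 0.5342) + 3.112 × 0.5342 = 4.368 mg/L.
DO = 11.0 − 4.368 = 6.632 mg/L.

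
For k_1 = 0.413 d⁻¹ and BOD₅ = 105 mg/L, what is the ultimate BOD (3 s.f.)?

BOD₅ = L₀(1 − e^(−5k_1)) ⇒ L₀ = BOD₅ / (1 − e^(−5×0.413))
= 105 / (1 − 0.1268) = 105 / 0.8732 = 120.2 mg/L.

L₀ ≈ 120 mg/L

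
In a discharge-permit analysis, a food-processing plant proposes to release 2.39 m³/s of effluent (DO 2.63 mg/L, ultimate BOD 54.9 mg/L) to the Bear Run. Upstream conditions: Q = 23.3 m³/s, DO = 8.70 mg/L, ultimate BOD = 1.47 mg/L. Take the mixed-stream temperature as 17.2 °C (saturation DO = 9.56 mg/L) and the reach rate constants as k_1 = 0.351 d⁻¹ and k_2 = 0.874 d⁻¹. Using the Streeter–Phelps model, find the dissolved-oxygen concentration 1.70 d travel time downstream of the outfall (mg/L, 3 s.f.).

DO ≈ 7.84 mg/L

Mixed DO = (23.3×8.70 + 2.39×2.63)/(23.3+2.39) = 209.0/25.69 = 8.135 mg/L.
Mixed L₀ = (23.3×1.47 + 2.39×54.9)/(25.69) = 165.5/25.69 = 6.441 mg/L.
Initial deficit D₀ = C_s − DO₀ = 9.56 − 8.135 = 1.425 mg/L.
D(1.70) = [0.351×6.441/(0.874−0.351)](e^(−0.351×1.70) − e^(−0.874×1.70)) + 1.425 e^(−0.874×1.70)
= 4.323 × (0.5506 − 0.2263) + 1.425 × 0.2263 = 1.724 mg/L.
DO = 9.56 − 1.724 = 7.836 mg/L.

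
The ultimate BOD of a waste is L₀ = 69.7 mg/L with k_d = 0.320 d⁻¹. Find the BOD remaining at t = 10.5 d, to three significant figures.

L ≈ 2.42 mg/L

L_t = L₀ e^(−k_d t) = 69.7 × e^(−0.320×10.5) = 69.7 × 0.03474 = 2.421 mg/L.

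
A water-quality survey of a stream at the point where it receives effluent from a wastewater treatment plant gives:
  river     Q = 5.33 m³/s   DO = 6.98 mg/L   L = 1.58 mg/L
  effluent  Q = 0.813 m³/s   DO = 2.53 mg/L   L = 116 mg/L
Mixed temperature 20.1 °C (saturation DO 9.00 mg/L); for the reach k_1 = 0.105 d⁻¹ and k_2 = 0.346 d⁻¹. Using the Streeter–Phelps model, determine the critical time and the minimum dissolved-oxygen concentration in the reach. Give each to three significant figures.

Mixed DO = (5.33×6.98 + 0.813×2.53)/(5.33+0.813) = 39.26/6.143 = 6.391 mg/L.
Mixed L₀ = (5.33×1.58 + 0.813×116)/(6.143) = 102.7/6.143 = 16.72 mg/L.
Initial deficit D₀ = C_s − DO₀ = 9.00 − 6.391 = 2.609 mg/L.
t_c = (1/0.2410) ln[(0.346/0.105)(1 − 2.609×0.2410/(0.105×16.72))] = 4.149 × ln(2.115) = 3.109 d.
D_c = (0.105/0.346) × 16.72 × e^(−0.105×3.109) = 0.3035 × 16.72 × 0.7215 = 3.662 mg/L.
Minimum DO = 9.00 − 3.662 = 5.338 mg/L.

t_c ≈ 3.11 d; minimum DO ≈ 5.34 mg/L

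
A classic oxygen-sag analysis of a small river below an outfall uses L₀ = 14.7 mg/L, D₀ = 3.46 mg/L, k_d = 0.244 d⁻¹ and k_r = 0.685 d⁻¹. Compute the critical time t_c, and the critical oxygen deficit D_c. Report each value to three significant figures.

With k_r/k_d = 2.807 and 1 − D₀(k_r−k_d)/(k_d L₀) = 0.5746,
t_c = ln(2.807 × 0.5746) / (0.685 − 0.244) = ln(1.613) / 0.4410 = 0.4782/0.4410 = 1.084 d.
D_c = (k_d/k_r) L₀ e^(−k_d t_c) = (0.244/0.685) × 14.7 × e^(−0.244×1.084) = 0.3562 × 14.7 × 0.7675 = 4.019 mg/L.

t_c ≈ 1.08 d; D_c ≈ 4.02 mg/L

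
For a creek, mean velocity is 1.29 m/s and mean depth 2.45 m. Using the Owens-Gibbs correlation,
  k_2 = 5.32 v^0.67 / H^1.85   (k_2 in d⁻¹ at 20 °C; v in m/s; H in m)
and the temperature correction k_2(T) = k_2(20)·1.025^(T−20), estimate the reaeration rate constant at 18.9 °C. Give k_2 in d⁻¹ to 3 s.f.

k_2(20) = 5.32 × 1.29^0.67 / 2.45^1.85 = 5.32 × 1.186 / 5.248 = 1.202 d⁻¹.
k_2(18.9) = 1.202 × 1.025^(18.9−20) = 1.202 × 0.9732 = 1.170 d⁻¹.

k_2 ≈ 1.17 d⁻¹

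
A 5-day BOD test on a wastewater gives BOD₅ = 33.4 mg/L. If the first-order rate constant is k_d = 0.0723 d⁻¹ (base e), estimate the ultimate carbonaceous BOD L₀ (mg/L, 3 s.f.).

L₀ ≈ 110 mg/L

BOD₅ = L₀(1 − e^(−5k_d)) ⇒ L₀ = BOD₅ / (1 − e^(−5×0.0723))
= 33.4 / (1 − 0.6966) = 33.4 / 0.3034 = 110.1 mg/L.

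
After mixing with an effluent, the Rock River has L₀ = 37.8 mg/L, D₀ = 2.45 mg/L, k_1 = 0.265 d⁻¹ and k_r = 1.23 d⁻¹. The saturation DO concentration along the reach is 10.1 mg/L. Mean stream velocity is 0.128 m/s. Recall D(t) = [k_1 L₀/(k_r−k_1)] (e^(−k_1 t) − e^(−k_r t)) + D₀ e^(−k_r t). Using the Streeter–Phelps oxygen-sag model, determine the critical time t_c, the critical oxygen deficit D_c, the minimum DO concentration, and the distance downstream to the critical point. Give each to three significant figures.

t_c ≈ 1.31 d; D_c ≈ 5.75 mg/L; min DO ≈ 4.35 mg/L; x_c ≈ 14.5 km

With k_r/k_1 = 4.642 and 1 − D₀(k_r−k_1)/(k_1 L₀) = 0.7640,
t_c = ln(4.642 × 0.7640) / (1.23 − 0.265) = ln(3.546) / 0.9650 = 1.266/0.9650 = 1.312 d.
L(t_c) = L₀ e^(−k_1 t_c) = 37.8 × 0.7064 = 26.70 mg/L, and at the critical point k_r D_c = k_1 L, so D_c = (0.265/1.23) × 26.70 = 5.753 mg/L.
Minimum DO = C_s − D_c = 10.1 − 5.753 = 4.347 mg/L.
x_c = v t_c = 0.128 m/s × 1.312 d × 86400 s/d = 14510 m ≈ 14.5 km.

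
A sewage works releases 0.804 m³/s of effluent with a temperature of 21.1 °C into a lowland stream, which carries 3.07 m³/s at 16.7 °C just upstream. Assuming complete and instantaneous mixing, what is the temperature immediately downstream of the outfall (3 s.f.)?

Flow-weighted mixing: C = (Q_r C_r + Q_w C_w)/(Q_r + Q_w)
= (3.07×16.7 + 0.804×21.1)/(3.07 + 0.804) = 68.23/3.874 = 17.61 °C.

17.6 °C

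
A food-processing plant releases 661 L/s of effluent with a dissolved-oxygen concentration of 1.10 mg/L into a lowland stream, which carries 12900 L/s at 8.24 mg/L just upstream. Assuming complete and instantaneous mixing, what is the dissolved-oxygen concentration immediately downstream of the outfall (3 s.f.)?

Flow-weighted mixing: C = (Q_r C_r + Q_w C_w)/(Q_r + Q_w)
= (12900×8.24 + 661×1.10)/(12900 + 661) = 107000/13560 = 7.892 mg/L.

7.89 mg/L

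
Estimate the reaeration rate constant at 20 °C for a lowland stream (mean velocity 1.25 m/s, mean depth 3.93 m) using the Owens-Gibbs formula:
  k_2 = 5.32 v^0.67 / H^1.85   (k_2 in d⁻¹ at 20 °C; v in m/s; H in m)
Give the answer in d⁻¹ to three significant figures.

k_2 = 5.32 × 1.25^0.67 / 3.93^1.85 = 5.32 × 1.161 / 12.58 = 0.4912 d⁻¹.

k_2 ≈ 0.491 d⁻¹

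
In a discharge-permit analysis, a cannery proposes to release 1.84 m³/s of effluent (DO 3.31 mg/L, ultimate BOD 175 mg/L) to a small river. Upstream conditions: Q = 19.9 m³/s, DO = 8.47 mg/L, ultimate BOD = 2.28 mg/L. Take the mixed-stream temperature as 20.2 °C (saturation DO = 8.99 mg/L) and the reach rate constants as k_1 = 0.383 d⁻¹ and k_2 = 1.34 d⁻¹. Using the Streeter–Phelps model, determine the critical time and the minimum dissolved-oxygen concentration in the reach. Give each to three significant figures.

Mixed DO = (19.9×8.47 + 1.84×3.31)/(19.9+1.84) = 174.6/21.74 = 8.033 mg/L.
Mixed L₀ = (19.9×2.28 + 1.84×175)/(21.74) = 367.4/21.74 = 16.90 mg/L.
Initial deficit D₀ = C_s − DO₀ = 8.99 − 8.033 = 0.9567 mg/L.
t_c = (1/0.9570) ln[(1.34/0.383)(1 − 0.9567×0.9570/(0.383×16.90))] = 1.045 × ln(3.004) = 1.149 d.
D_c = (0.383/1.34) × 16.90 × e^(−0.383×1.149) = 0.2858 × 16.90 × 0.6439 = 3.110 mg/L.
Minimum DO = 8.99 − 3.110 = 5.880 mg/L.

t_c ≈ 1.15 d; minimum DO ≈ 5.88 mg/L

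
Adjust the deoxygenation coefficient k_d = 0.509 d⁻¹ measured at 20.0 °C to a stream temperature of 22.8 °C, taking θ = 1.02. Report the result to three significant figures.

k_d(T₂) = k_d(T₁) · θ^(T₂−T₁) = 0.509 × 1.02^(22.8−20.0)
= 0.509 × 1.02^2.80 = 0.509 × 1.057 = 0.5380 d⁻¹.

k_d ≈ 0.538 d⁻¹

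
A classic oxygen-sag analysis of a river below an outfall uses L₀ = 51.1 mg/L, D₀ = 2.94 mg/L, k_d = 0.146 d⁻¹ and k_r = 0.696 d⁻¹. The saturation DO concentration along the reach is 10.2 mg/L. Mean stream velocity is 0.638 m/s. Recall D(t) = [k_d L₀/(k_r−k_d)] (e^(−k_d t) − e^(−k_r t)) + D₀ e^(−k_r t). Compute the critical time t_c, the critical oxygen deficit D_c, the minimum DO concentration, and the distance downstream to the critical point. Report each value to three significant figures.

t_c = [1/(k_r−k_d)] ln[(k_r/k_d)(1 − D₀(k_r−k_d)/(k_d L₀))]
= [1/(0.696−0.146)] ln[(0.696/0.146)(1 − 2.94×0.5500/(0.146×51.1))]
= (1/0.5500) ln[4.767 × 0.7833] = 1.818 × ln(3.734) = 1.818 × 1.317 = 2.395 d.
L(t_c) = L₀ e^(−k_d t_c) = 51.1 × 0.7049 = 36.02 mg/L, and at the critical point k_r D_c = k_d L, so D_c = (0.146/0.696) × 36.02 = 7.556 mg/L.
Minimum DO = C_s − D_c = 10.2 − 7.556 = 2.644 mg/L.
x_c = v t_c = 0.638 m/s × 2.395 d × 86400 s/d = 132000 m ≈ 132 km.

t_c ≈ 2.40 d; D_c ≈ 7.56 mg/L; min DO ≈ 2.64 mg/L; x_c ≈ 132 km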